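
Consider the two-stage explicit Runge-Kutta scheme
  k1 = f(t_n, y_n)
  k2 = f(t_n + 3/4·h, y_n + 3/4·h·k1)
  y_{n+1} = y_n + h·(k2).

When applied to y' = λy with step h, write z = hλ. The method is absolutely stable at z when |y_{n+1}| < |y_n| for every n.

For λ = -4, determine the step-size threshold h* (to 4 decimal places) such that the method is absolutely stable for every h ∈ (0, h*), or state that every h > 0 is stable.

(-1.3333,0); λ=-4 ⇒ h* = (4/3)/4 = 0.3333.

On y'=λy, z=hλ:
  k1=λy_n ⇒ h·k1=z·y_n;  k2=λ(1+3/4z)y_n ⇒ h·k2=z(1+3/4z)y_n
  y_{n+1}/y_n = 1 + z(1+3/4z) = 1 + z + 3/4z²
  Hence R(z) = 1 + z + 3/4z².

Boundary: |R(x)|=1, x<0.
x=-1: |R|=0.7500
R=1: x+3/4x²=0 ⇒ x=−4/3=-1.3333; min R=1−1/(4·3/4)=0.6667>−1
Confirm numerically:
  x=-1.281: |R|=0.94972 <1
  x=-1.160: |R|=0.84920 <1
  x=-0.916: |R|=0.71329 <1
  x=-0.539: |R|=0.67889 <1
  x=-1.506: |R|=1.19503 >1
  x=-1.379: |R|=1.04723 >1
Stable set (-1.3333, 0).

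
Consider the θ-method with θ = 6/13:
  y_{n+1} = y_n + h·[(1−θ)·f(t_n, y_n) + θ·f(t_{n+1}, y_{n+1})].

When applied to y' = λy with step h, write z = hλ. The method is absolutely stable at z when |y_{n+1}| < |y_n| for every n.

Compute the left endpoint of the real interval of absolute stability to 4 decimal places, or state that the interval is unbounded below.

With y'=λy (z=hλ):
  y_{n+1} = y_n + z·[7/13·y_n + 6/13·y_{n+1}] ⇒ (1 − 6/13z)y_{n+1} = (1 + 7/13z)y_n
  so R(z) = (1 + 7/13z)/(1 − 6/13z).

Find x<0 with |R(x)|<1.
x=-1.41: |R|=0.1459
R=−1: 1+7/13x = −1+6/13x ⇒ -1/13x=2 ⇒ x=2/(-1/13)=-26.0000
Confirm numerically:
  x=-23.015: |R|=0.98024 <1
  x=-11.372: |R|=0.81992 <1
  x=-11.198: |R|=0.81541 <1
  x=-26.493: |R|=1.00287 >1
  x=-26.207: |R|=1.00122 >1
Stable set (-26.0000, 0).

z* = -26.0000.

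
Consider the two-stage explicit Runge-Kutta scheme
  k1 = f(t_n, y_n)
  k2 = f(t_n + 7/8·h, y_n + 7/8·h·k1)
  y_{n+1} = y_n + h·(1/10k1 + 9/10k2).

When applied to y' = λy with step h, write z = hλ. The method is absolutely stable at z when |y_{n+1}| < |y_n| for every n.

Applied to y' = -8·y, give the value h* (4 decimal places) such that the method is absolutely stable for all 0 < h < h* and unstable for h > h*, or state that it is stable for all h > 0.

(-1.2698,0); λ=-8 ⇒ h* = (80/63)/8 = 0.1587.

Set f=λy, z=hλ:
  k1=λy_n ⇒ h·k1=z·y_n;  k2=λ(1+7/8z)y_n ⇒ h·k2=z(1+7/8z)y_n
  y_{n+1}/y_n = 1 + 1/10z + 9/10z(1+7/8z) = 1 + z + 63/80z²
  so R(z) = 1 + z + 63/80z².

Boundary: |R(x)|=1, x<0.
x=-0.84: |R|=0.7157
R=1: x+63/80x²=0 ⇒ x=−80/63=-1.2698; min R=1−1/(4·63/80)=0.6825>−1
Confirm numerically:
  x=-1.104: |R|=0.85582 <1
  x=-1.089: |R|=0.84491 <1
  x=-1.085: |R|=0.84206 <1
  x=-0.871: |R|=0.72643 <1
  x=-1.816: |R|=1.78106 >1
  x=-1.731: |R|=1.62863 >1
  x=-1.500: |R|=1.27187 >1
Stable set (-1.2698, 0).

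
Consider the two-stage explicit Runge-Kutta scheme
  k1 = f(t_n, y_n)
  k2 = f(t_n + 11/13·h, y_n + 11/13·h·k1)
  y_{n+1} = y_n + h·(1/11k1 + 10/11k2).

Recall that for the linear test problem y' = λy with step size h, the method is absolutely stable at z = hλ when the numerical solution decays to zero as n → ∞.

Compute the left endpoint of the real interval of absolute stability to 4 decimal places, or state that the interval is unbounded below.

Test eqn y'=λy, z=hλ:
  k1=λy_n ⇒ h·k1=z·y_n;  k2=λ(1+11/13z)y_n ⇒ h·k2=z(1+11/13z)y_n
  y_{n+1}/y_n = 1 + 1/11z + 10/11z(1+11/13z) = 1 + z + 10/13z²
  so R(z) = 1 + z + 10/13z².

Find x<0 with |R(x)|<1.
x=-0.63: |R|=0.6753
R=1: x+10/13x²=0 ⇒ x=−13/10=-1.3000; min R=1−1/(4·10/13)=0.6750>−1
Confirm numerically:
  x=-1.090: |R|=0.82392 <1
  x=-1.089: |R|=0.82325 <1
  x=-0.679: |R|=0.67565 <1
  x=-0.674: |R|=0.67544 <1
  x=-1.470: |R|=1.19223 >1
  x=-1.320: |R|=1.02031 >1
Interval (-1.3000, 0).

z* = -1.3000.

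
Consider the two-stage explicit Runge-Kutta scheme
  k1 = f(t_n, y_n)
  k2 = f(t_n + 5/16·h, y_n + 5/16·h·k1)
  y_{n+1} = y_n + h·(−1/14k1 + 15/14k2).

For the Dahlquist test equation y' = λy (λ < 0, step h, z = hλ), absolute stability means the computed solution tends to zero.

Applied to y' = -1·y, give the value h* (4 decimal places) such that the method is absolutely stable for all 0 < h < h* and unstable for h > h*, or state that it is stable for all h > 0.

(-2.9867,0); λ=-1 ⇒ h* = (224/75)/1 = 2.9867.

With y'=λy (z=hλ):
  k1=λy_n ⇒ h·k1=z·y_n;  k2=λ(1+5/16z)y_n ⇒ h·k2=z(1+5/16z)y_n
  y_{n+1}/y_n = 1 − 1/14z + 15/14z(1+5/16z) = 1 + z + 75/224z²
  so R(z) = 1 + z + 75/224z².

Solve |R(x)|<1 on ℝ⁻.
x=-1.61: |R|=0.2579
R=1: x+75/224x²=0 ⇒ x=−224/75=-2.9867; min R=1−1/(4·75/224)=0.2533>−1
Confirm numerically:
  x=-2.932: |R|=0.94633 <1
  x=-2.491: |R|=0.58659 <1
  x=-2.432: |R|=0.54834 <1
  x=-3.062: |R|=1.07723 >1
  x=-3.013: |R|=1.02657 >1
Interval (-2.9867, 0).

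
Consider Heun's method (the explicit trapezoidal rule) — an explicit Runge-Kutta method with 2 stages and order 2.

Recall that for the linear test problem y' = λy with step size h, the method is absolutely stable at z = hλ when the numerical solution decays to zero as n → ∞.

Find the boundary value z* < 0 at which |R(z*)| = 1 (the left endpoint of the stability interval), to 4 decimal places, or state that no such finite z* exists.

left endpoint -2.0000.

With y'=λy (z=hλ):
  order 2, 2-stage ⇒ R(z)=1+z+z^2/2
  (e.g. R(-0.88)=0.50720, |R|=0.50720)

Find x<0 with |R(x)|<1.
x=-0.88: |R|=0.5072
|R(-2.14)|=1.1498 |R(-0.89)|=0.5061 |R(-0.67)|=0.5544
Bisect:
  x_lo=-2.7615 |R|=2.0514  x_hi=-0.3206 |R|=0.7308
  mid=-1.54105 |R|=0.64637 →hi
  mid=-2.15126 |R|=1.16270 →lo
  mid=-1.84615 |R|=0.85799 →hi
  mid=-1.99871 |R|=0.99871 →hi
  mid=-2.07499 |R|=1.07780 →lo
  mid=-2.03685 |R|=1.03753 →lo
  mid=-2.01778 |R|=1.01794 →lo
  mid=-2.00824 |R|=1.00828 →lo
  mid=-2.00348 |R|=1.00348 →lo
  ...
  [-2.00005,-1.99990] ⇒ x*=-2.0000
Stable set (-2.0000, 0).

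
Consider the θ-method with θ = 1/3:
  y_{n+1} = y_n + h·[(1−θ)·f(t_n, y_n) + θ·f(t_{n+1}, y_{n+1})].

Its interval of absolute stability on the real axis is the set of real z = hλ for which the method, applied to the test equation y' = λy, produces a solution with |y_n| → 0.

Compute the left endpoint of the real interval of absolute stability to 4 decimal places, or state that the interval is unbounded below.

With y'=λy (z=hλ):
  y_{n+1} = y_n + z·[2/3·y_n + 1/3·y_{n+1}] ⇒ (1 − 1/3z)y_{n+1} = (1 + 2/3z)y_n
  Hence R(z) = (1 + 2/3z)/(1 − 1/3z).

Find x<0 with |R(x)|<1.
x=-0.98: |R|=0.2613
R=−1: 1+2/3x = −1+1/3x ⇒ -1/3x=2 ⇒ x=2/(-1/3)=-6.0000
Confirm numerically:
  x=-5.001: |R|=0.87514 <1
  x=-3.842: |R|=0.68460 <1
  x=-2.652: |R|=0.40764 <1
  x=-6.566: |R|=1.05917 >1
  x=-6.342: |R|=1.03661 >1
  x=-6.046: |R|=1.00509 >1
Interval (-6.0000, 0).

left endpoint -6.0000.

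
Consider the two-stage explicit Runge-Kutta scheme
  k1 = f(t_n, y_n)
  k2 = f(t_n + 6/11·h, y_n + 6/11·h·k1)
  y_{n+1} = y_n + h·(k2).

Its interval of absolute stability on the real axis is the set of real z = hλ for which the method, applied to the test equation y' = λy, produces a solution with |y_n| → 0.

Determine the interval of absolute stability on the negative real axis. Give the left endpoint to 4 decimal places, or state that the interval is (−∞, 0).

z∈(-1.8333,0).

On y'=λy, z=hλ:
  k1=λy_n ⇒ h·k1=z·y_n;  k2=λ(1+6/11z)y_n ⇒ h·k2=z(1+6/11z)y_n
  y_{n+1}/y_n = 1 + z(1+6/11z) = 1 + z + 6/11z²
  R(z) = 1 + z + 6/11z².

Find x<0 with |R(x)|<1.
x=-1.32: |R|=0.6304
R=1: x+6/11x²=0 ⇒ x=−11/6=-1.8333; min R=1−1/(4·6/11)=0.5417>−1
Confirm numerically:
  x=-1.686: |R|=0.86451 <1
  x=-1.140: |R|=0.56887 <1
  x=-0.977: |R|=0.54365 <1
  x=-2.213: |R|=1.45829 >1
  x=-2.200: |R|=1.44000 >1
Interval (-1.8333, 0).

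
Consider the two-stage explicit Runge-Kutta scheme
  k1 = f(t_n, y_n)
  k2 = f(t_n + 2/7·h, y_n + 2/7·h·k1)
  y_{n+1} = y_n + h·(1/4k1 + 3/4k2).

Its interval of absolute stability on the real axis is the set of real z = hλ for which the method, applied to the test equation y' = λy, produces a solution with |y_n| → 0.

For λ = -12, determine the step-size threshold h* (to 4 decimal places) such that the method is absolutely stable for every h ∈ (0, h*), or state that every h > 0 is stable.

On y'=λy, z=hλ:
  k1=λy_n ⇒ h·k1=z·y_n;  k2=λ(1+2/7z)y_n ⇒ h·k2=z(1+2/7z)y_n
  y_{n+1}/y_n = 1 + 1/4z + 3/4z(1+2/7z) = 1 + z + 3/14z²
  Hence R(z) = 1 + z + 3/14z².

Need |R(x)|<1, x<0.
x=-1.09: |R|=0.1646
R=1: x+3/14x²=0 ⇒ x=−14/3=-4.6667; min R=1−1/(4·3/14)=-0.1667>−1
Confirm numerically:
  x=-4.322: |R|=0.68079 <1
  x=-2.678: |R|=0.14121 <1
  x=-2.042: |R|=0.14848 <1
  x=-4.909: |R|=1.25492 >1
  x=-4.818: |R|=1.15624 >1
Stable set (-4.6667, 0).

(-4.6667,0); λ=-12 ⇒ h* = (14/3)/12 = 0.3889.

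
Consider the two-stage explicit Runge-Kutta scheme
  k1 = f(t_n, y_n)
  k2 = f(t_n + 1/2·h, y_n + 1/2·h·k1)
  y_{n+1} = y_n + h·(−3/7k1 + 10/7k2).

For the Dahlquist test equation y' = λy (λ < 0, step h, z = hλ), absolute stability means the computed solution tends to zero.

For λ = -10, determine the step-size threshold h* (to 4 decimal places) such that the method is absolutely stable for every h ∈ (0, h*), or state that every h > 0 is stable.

On y'=λy, z=hλ:
  k1=λy_n ⇒ h·k1=z·y_n;  k2=λ(1+1/2z)y_n ⇒ h·k2=z(1+1/2z)y_n
  y_{n+1}/y_n = 1 − 3/7z + 10/7z(1+1/2z) = 1 + z + 5/7z²
  R(z) = 1 + z + 5/7z².

Need |R(x)|<1, x<0.
x=-0.75: |R|=0.6518
R=1: x+5/7x²=0 ⇒ x=−7/5=-1.4000; min R=1−1/(4·5/7)=0.6500>−1
Confirm numerically:
  x=-1.233: |R|=0.85292 <1
  x=-0.675: |R|=0.65045 <1
  x=-0.579: |R|=0.66046 <1
  x=-1.794: |R|=1.50488 >1
  x=-1.672: |R|=1.32485 >1
  x=-1.597: |R|=1.22472 >1
Stable set (-1.4000, 0).

(-1.4000,0); λ=-10 ⇒ h* = (7/5)/10 = 0.1400.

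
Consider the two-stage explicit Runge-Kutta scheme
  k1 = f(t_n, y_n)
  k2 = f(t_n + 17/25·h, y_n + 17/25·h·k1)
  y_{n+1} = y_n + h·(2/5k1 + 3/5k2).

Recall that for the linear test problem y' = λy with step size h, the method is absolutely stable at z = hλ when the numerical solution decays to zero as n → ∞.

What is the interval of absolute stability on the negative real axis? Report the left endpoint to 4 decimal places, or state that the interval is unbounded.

Set f=λy, z=hλ:
  k1=λy_n ⇒ h·k1=z·y_n;  k2=λ(1+17/25z)y_n ⇒ h·k2=z(1+17/25z)y_n
  y_{n+1}/y_n = 1 + 2/5z + 3/5z(1+17/25z) = 1 + z + 51/125z²
  R(z) = 1 + z + 51/125z².

Boundary: |R(x)|=1, x<0.
x=-1.53: |R|=0.4251
R=1: x+51/125x²=0 ⇒ x=−125/51=-2.4510; min R=1−1/(4·51/125)=0.3873>−1
Confirm numerically:
  x=-2.213: |R|=0.78513 <1
  x=-1.452: |R|=0.40819 <1
  x=-0.983: |R|=0.41125 <1
  x=-2.952: |R|=1.60344 >1
  x=-2.784: |R|=1.37827 >1
  x=-2.680: |R|=1.25042 >1
Stable set (-2.4510, 0).

(-2.4510, 0).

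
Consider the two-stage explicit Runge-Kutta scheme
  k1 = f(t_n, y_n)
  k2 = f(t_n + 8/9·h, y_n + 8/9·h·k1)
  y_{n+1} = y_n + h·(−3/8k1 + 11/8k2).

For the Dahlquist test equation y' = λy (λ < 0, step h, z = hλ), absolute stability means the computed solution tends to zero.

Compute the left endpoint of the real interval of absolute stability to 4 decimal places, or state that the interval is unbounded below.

With y'=λy (z=hλ):
  k1=λy_n ⇒ h·k1=z·y_n;  k2=λ(1+8/9z)y_n ⇒ h·k2=z(1+8/9z)y_n
  y_{n+1}/y_n = 1 − 3/8z + 11/8z(1+8/9z) = 1 + z + 11/9z²
  R(z) = 1 + z + 11/9z².

Boundary: |R(x)|=1, x<0.
x=-1.04: |R|=1.2820
R=1: x+11/9x²=0 ⇒ x=−9/11=-0.8182; min R=1−1/(4·11/9)=0.7955>−1
Confirm numerically:
  x=-0.798: |R|=0.98032 <1
  x=-0.769: |R|=0.95377 <1
  x=-0.534: |R|=0.81452 <1
  x=-0.501: |R|=0.80578 <1
  x=-1.336: |R|=1.84554 >1
  x=-1.095: |R|=1.37048 >1
So |R|<1 on (-0.8182, 0).

left endpoint -0.8182.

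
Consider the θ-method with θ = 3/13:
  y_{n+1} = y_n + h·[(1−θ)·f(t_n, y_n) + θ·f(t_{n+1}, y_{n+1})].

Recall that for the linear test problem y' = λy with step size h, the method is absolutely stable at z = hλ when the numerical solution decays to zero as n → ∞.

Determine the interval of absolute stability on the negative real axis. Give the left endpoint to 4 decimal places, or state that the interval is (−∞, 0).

Test eqn y'=λy, z=hλ:
  y_{n+1} = y_n + z·[10/13·y_n + 3/13·y_{n+1}] ⇒ (1 − 3/13z)y_{n+1} = (1 + 10/13z)y_n
  ⇒ R(z) = (1 + 10/13z)/(1 − 3/13z).

Boundary: |R(x)|=1, x<0.
x=-1.35: |R|=0.0293
R=−1: 1+10/13x = −1+3/13x ⇒ -7/13x=2 ⇒ x=2/(-7/13)=-3.7143
Confirm numerically:
  x=-3.644: |R|=0.97944 <1
  x=-3.295: |R|=0.87175 <1
  x=-3.017: |R|=0.77865 <1
  x=-1.922: |R|=0.33145 <1
  x=-4.263: |R|=1.14894 >1
  x=-4.133: |R|=1.11540 >1
  x=-4.099: |R|=1.10646 >1
So |R|<1 on (-3.7143, 0).

z∈(-3.7143,0).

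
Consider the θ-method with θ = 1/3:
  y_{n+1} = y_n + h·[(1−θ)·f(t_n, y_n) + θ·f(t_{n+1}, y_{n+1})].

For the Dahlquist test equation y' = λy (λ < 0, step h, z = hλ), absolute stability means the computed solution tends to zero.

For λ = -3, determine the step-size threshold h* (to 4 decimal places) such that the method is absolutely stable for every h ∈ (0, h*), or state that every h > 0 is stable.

(-6.0000,0); λ=-3 ⇒ h* = (6)/3 = 2.0000.

On y'=λy, z=hλ:
  y_{n+1} = y_n + z·[2/3·y_n + 1/3·y_{n+1}] ⇒ (1 − 1/3z)y_{n+1} = (1 + 2/3z)y_n
  so R(z) = (1 + 2/3z)/(1 − 1/3z).

Solve |R(x)|<1 on ℝ⁻.
x=-1.08: |R|=0.2059
R=−1: 1+2/3x = −1+1/3x ⇒ -1/3x=2 ⇒ x=2/(-1/3)=-6.0000
Confirm numerically:
  x=-5.438: |R|=0.93340 <1
  x=-4.155: |R|=0.74214 <1
  x=-3.716: |R|=0.65992 <1
  x=-3.304: |R|=0.57234 <1
  x=-6.307: |R|=1.03299 >1
  x=-6.078: |R|=1.00859 >1
So |R|<1 on (-6.0000, 0).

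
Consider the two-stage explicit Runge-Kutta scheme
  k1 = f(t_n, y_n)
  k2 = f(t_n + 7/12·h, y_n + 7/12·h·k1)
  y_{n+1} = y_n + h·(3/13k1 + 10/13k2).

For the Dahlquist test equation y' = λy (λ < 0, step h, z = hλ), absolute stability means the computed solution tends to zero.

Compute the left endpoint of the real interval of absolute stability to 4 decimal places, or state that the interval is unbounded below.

z* = -2.2286.

On y'=λy, z=hλ:
  k1=λy_n ⇒ h·k1=z·y_n;  k2=λ(1+7/12z)y_n ⇒ h·k2=z(1+7/12z)y_n
  y_{n+1}/y_n = 1 + 3/13z + 10/13z(1+7/12z) = 1 + z + 35/78z²
  ⇒ R(z) = 1 + z + 35/78z².

Need |R(x)|<1, x<0.
x=-1.17: |R|=0.4443
R=1: x+35/78x²=0 ⇒ x=−78/35=-2.2286; min R=1−1/(4·35/78)=0.4429>−1
Confirm numerically:
  x=-2.097: |R|=0.87620 <1
  x=-1.181: |R|=0.44485 <1
  x=-1.137: |R|=0.44309 <1
  x=-1.046: |R|=0.44495 <1
  x=-2.739: |R|=1.62734 >1
  x=-2.683: |R|=1.54709 >1
  x=-2.447: |R|=1.23984 >1
Stable set (-2.2286, 0).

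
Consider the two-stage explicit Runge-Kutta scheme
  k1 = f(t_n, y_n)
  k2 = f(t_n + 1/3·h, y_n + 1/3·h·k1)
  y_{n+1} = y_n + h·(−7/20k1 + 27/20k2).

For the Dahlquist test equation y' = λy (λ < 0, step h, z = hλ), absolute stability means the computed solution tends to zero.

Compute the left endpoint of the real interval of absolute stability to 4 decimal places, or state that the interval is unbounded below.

On y'=λy, z=hλ:
  k1=λy_n ⇒ h·k1=z·y_n;  k2=λ(1+1/3z)y_n ⇒ h·k2=z(1+1/3z)y_n
  y_{n+1}/y_n = 1 − 7/20z + 27/20z(1+1/3z) = 1 + z + 9/20z²
  so R(z) = 1 + z + 9/20z².

Need |R(x)|<1, x<0.
x=-1.23: |R|=0.4508
R=1: x+9/20x²=0 ⇒ x=−20/9=-2.2222; min R=1−1/(4·9/20)=0.4444>−1
Confirm numerically:
  x=-1.686: |R|=0.59317 <1
  x=-1.412: |R|=0.48518 <1
  x=-1.076: |R|=0.44500 <1
  x=-2.684: |R|=1.55774 >1
  x=-2.367: |R|=1.15421 >1
Interval (-2.2222, 0).

z* = -2.2222.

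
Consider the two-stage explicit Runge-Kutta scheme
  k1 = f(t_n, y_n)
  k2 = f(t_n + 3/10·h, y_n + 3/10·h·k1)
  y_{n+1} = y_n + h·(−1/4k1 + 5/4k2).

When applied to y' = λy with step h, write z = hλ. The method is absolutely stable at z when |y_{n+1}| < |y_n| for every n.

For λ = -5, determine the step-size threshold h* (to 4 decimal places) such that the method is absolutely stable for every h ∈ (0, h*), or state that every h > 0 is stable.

Set f=λy, z=hλ:
  k1=λy_n ⇒ h·k1=z·y_n;  k2=λ(1+3/10z)y_n ⇒ h·k2=z(1+3/10z)y_n
  y_{n+1}/y_n = 1 − 1/4z + 5/4z(1+3/10z) = 1 + z + 3/8z²
  R(z) = 1 + z + 3/8z².

Solve |R(x)|<1 on ℝ⁻.
x=-0.49: |R|=0.6000
R=1: x+3/8x²=0 ⇒ x=−8/3=-2.6667; min R=1−1/(4·3/8)=0.3333>−1
Confirm numerically:
  x=-2.395: |R|=0.75601 <1
  x=-1.856: |R|=0.43578 <1
  x=-1.602: |R|=0.36040 <1
  x=-2.942: |R|=1.30376 >1
  x=-2.940: |R|=1.30135 >1
  x=-2.893: |R|=1.24554 >1
So |R|<1 on (-2.6667, 0).

(-2.6667,0); λ=-5 ⇒ h* = (8/3)/5 = 0.5333.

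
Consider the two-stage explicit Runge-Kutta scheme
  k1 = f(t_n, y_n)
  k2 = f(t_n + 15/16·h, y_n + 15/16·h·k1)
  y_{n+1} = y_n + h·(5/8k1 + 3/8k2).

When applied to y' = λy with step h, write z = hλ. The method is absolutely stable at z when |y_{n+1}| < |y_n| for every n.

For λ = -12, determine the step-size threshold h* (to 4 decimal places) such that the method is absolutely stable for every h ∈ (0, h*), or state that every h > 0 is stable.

(-2.8444,0); λ=-12 ⇒ h* = (128/45)/12 = 0.2370.

On y'=λy, z=hλ:
  k1=λy_n ⇒ h·k1=z·y_n;  k2=λ(1+15/16z)y_n ⇒ h·k2=z(1+15/16z)y_n
  y_{n+1}/y_n = 1 + 5/8z + 3/8z(1+15/16z) = 1 + z + 45/128z²
  R(z) = 1 + z + 45/128z².

Solve |R(x)|<1 on ℝ⁻.
x=-0.53: |R|=0.5688
R=1: x+45/128x²=0 ⇒ x=−128/45=-2.8444; min R=1−1/(4·45/128)=0.2889>−1
Confirm numerically:
  x=-2.366: |R|=0.60203 <1
  x=-2.267: |R|=0.53978 <1
  x=-2.095: |R|=0.44802 <1
  x=-1.360: |R|=0.29025 <1
  x=-3.128: |R|=1.31182 >1
  x=-3.080: |R|=1.25506 >1
  x=-2.881: |R|=1.03703 >1
Stable set (-2.8444, 0).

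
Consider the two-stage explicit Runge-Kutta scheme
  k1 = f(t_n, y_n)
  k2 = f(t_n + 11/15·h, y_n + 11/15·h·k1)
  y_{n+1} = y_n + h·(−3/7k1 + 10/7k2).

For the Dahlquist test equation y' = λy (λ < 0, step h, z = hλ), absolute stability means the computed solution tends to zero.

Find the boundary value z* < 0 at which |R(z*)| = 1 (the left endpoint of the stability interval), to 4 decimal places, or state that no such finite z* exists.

Test eqn y'=λy, z=hλ:
  k1=λy_n ⇒ h·k1=z·y_n;  k2=λ(1+11/15z)y_n ⇒ h·k2=z(1+11/15z)y_n
  y_{n+1}/y_n = 1 − 3/7z + 10/7z(1+11/15z) = 1 + z + 22/21z²
  so R(z) = 1 + z + 22/21z².

Need |R(x)|<1, x<0.
x=-1.24: |R|=1.3708
R=1: x+22/21x²=0 ⇒ x=−21/22=-0.9545; min R=1−1/(4·22/21)=0.7614>−1
Confirm numerically:
  x=-0.847: |R|=0.90457 <1
  x=-0.735: |R|=0.83095 <1
  x=-0.644: |R|=0.79049 <1
  x=-1.553: |R|=1.97366 >1
  x=-1.516: |R|=1.89170 >1
So |R|<1 on (-0.9545, 0).

left endpoint -0.9545.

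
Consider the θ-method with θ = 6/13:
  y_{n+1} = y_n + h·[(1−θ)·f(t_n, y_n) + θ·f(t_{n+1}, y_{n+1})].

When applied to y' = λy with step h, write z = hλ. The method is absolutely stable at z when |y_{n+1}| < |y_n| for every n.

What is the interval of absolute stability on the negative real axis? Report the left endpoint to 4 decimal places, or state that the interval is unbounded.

(-26.0000, 0).

With y'=λy (z=hλ):
  y_{n+1} = y_n + z·[7/13·y_n + 6/13·y_{n+1}] ⇒ (1 − 6/13z)y_{n+1} = (1 + 7/13z)y_n
  Hence R(z) = (1 + 7/13z)/(1 − 6/13z).

Need |R(x)|<1, x<0.
x=-1.04: |R|=0.2973
R=−1: 1+7/13x = −1+6/13x ⇒ -1/13x=2 ⇒ x=2/(-1/13)=-26.0000
Confirm numerically:
  x=-23.665: |R|=0.98493 <1
  x=-22.200: |R|=0.97401 <1
  x=-21.087: |R|=0.96479 <1
  x=-10.888: |R|=0.80707 <1
  x=-26.490: |R|=1.00285 >1
  x=-26.232: |R|=1.00136 >1
  x=-26.077: |R|=1.00045 >1
Interval (-26.0000, 0).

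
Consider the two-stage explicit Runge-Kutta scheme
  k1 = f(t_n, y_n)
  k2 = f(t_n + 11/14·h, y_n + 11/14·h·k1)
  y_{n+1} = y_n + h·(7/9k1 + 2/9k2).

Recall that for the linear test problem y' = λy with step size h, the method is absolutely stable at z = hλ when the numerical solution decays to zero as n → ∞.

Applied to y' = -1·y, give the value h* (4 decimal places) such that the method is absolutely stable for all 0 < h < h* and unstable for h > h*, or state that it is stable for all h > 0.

Set f=λy, z=hλ:
  k1=λy_n ⇒ h·k1=z·y_n;  k2=λ(1+11/14z)y_n ⇒ h·k2=z(1+11/14z)y_n
  y_{n+1}/y_n = 1 + 7/9z + 2/9z(1+11/14z) = 1 + z + 11/63z²
  so R(z) = 1 + z + 11/63z².

Need |R(x)|<1, x<0.
x=-1.07: |R|=0.1299
R=1: x+11/63x²=0 ⇒ x=−63/11=-5.7273; min R=1−1/(4·11/63)=-0.4318>−1
Confirm numerically:
  x=-5.281: |R|=0.58850 <1
  x=-4.804: |R|=0.22556 <1
  x=-3.950: |R|=0.22575 <1
  x=-3.742: |R|=0.29711 <1
  x=-6.243: |R|=1.56217 >1
  x=-6.076: |R|=1.36996 >1
  x=-6.004: |R|=1.29010 >1
Stable set (-5.7273, 0).

(-5.7273,0); λ=-1 ⇒ h* = (63/11)/1 = 5.7273.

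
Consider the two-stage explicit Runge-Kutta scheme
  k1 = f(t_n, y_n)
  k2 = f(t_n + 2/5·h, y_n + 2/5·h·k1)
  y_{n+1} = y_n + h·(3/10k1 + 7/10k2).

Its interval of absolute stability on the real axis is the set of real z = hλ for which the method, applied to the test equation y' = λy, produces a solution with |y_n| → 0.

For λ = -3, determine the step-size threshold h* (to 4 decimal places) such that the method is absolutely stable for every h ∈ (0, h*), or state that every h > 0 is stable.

(-3.5714,0); λ=-3 ⇒ h* = (25/7)/3 = 1.1905.

Set f=λy, z=hλ:
  k1=λy_n ⇒ h·k1=z·y_n;  k2=λ(1+2/5z)y_n ⇒ h·k2=z(1+2/5z)y_n
  y_{n+1}/y_n = 1 + 3/10z + 7/10z(1+2/5z) = 1 + z + 7/25z²
  so R(z) = 1 + z + 7/25z².

Need |R(x)|<1, x<0.
x=-0.5: |R|=0.5700
R=1: x+7/25x²=0 ⇒ x=−25/7=-3.5714; min R=1−1/(4·7/25)=0.1071>−1
Confirm numerically:
  x=-2.472: |R|=0.23902 <1
  x=-2.329: |R|=0.18979 <1
  x=-2.039: |R|=0.12511 <1
  x=-4.131: |R|=1.64725 >1
  x=-3.986: |R|=1.46269 >1
So |R|<1 on (-3.5714, 0).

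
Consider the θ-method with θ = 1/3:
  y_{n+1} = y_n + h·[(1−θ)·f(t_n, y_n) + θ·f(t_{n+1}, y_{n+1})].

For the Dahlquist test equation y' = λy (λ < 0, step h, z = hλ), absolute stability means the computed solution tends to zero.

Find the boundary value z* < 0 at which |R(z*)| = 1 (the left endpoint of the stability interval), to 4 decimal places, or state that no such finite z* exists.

z* = -6.0000.

Test eqn y'=λy, z=hλ:
  y_{n+1} = y_n + z·[2/3·y_n + 1/3·y_{n+1}] ⇒ (1 − 1/3z)y_{n+1} = (1 + 2/3z)y_n
  Hence R(z) = (1 + 2/3z)/(1 − 1/3z).

Boundary: |R(x)|=1, x<0.
x=-1.61: |R|=0.0477
R=−1: 1+2/3x = −1+1/3x ⇒ -1/3x=2 ⇒ x=2/(-1/3)=-6.0000
Confirm numerically:
  x=-4.279: |R|=0.76357 <1
  x=-3.941: |R|=0.70336 <1
  x=-2.764: |R|=0.43858 <1
  x=-6.411: |R|=1.04367 >1
  x=-6.234: |R|=1.02534 >1
So |R|<1 on (-6.0000, 0).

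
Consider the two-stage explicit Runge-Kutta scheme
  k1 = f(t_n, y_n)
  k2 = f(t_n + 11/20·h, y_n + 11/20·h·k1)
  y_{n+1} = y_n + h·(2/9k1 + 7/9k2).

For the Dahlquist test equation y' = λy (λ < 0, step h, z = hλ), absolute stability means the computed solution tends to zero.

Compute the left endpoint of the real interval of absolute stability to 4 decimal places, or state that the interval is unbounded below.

left endpoint -2.3377.

With y'=λy (z=hλ):
  k1=λy_n ⇒ h·k1=z·y_n;  k2=λ(1+11/20z)y_n ⇒ h·k2=z(1+11/20z)y_n
  y_{n+1}/y_n = 1 + 2/9z + 7/9z(1+11/20z) = 1 + z + 77/180z²
  so R(z) = 1 + z + 77/180z².

Need |R(x)|<1, x<0.
x=-1.37: |R|=0.4329
R=1: x+77/180x²=0 ⇒ x=−180/77=-2.3377; min R=1−1/(4·77/180)=0.4156>−1
Confirm numerically:
  x=-1.743: |R|=0.55661 <1
  x=-1.353: |R|=0.43009 <1
  x=-1.272: |R|=0.42014 <1
  x=-2.936: |R|=1.75149 >1
  x=-2.933: |R|=1.74695 >1
  x=-2.467: |R|=1.13649 >1
Stable set (-2.3377, 0).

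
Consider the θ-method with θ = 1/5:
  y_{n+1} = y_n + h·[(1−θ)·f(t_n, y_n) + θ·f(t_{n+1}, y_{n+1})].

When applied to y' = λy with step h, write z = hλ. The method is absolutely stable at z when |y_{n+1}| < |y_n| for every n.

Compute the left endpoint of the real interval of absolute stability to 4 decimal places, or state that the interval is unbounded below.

With y'=λy (z=hλ):
  y_{n+1} = y_n + z·[4/5·y_n + 1/5·y_{n+1}] ⇒ (1 − 1/5z)y_{n+1} = (1 + 4/5z)y_n
  so R(z) = (1 + 4/5z)/(1 − 1/5z).

Need |R(x)|<1, x<0.
x=-1.16: |R|=0.0584
R=−1: 1+4/5x = −1+1/5x ⇒ -3/5x=2 ⇒ x=2/(-3/5)=-3.3333
Confirm numerically:
  x=-2.887: |R|=0.83023 <1
  x=-2.177: |R|=0.51665 <1
  x=-1.489: |R|=0.14733 <1
  x=-1.478: |R|=0.14078 <1
  x=-3.857: |R|=1.17737 >1
  x=-3.692: |R|=1.12379 >1
  x=-3.400: |R|=1.02381 >1
Stable set (-3.3333, 0).

left endpoint -3.3333.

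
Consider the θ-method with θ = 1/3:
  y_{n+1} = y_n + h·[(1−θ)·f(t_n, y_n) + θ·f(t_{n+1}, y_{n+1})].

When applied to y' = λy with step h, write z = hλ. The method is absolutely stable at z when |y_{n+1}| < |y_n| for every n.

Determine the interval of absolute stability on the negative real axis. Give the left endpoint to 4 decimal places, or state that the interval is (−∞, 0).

Test eqn y'=λy, z=hλ:
  y_{n+1} = y_n + z·[2/3·y_n + 1/3·y_{n+1}] ⇒ (1 − 1/3z)y_{n+1} = (1 + 2/3z)y_n
  ⇒ R(z) = (1 + 2/3z)/(1 − 1/3z).

Boundary: |R(x)|=1, x<0.
x=-1.48: |R|=0.0089
R=−1: 1+2/3x = −1+1/3x ⇒ -1/3x=2 ⇒ x=2/(-1/3)=-6.0000
Confirm numerically:
  x=-3.988: |R|=0.71208 <1
  x=-3.714: |R|=0.65952 <1
  x=-2.639: |R|=0.40397 <1
  x=-6.555: |R|=1.05808 >1
  x=-6.534: |R|=1.05601 >1
  x=-6.475: |R|=1.05013 >1
Stable set (-6.0000, 0).

(-6.0000, 0).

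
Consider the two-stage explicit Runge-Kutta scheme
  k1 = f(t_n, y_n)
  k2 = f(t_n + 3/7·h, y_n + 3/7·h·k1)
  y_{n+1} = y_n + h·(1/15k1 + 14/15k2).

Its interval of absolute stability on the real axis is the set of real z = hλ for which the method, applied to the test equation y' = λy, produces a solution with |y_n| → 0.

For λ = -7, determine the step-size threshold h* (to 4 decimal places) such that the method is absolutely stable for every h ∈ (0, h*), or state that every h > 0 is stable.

With y'=λy (z=hλ):
  k1=λy_n ⇒ h·k1=z·y_n;  k2=λ(1+3/7z)y_n ⇒ h·k2=z(1+3/7z)y_n
  y_{n+1}/y_n = 1 + 1/15z + 14/15z(1+3/7z) = 1 + z + 2/5z²
  Hence R(z) = 1 + z + 2/5z².

Find x<0 with |R(x)|<1.
x=-1.02: |R|=0.3962
R=1: x+2/5x²=0 ⇒ x=−5/2=-2.5000; min R=1−1/(4·2/5)=0.3750>−1
Confirm numerically:
  x=-2.333: |R|=0.84416 <1
  x=-2.048: |R|=0.62972 <1
  x=-1.981: |R|=0.58874 <1
  x=-1.079: |R|=0.38670 <1
  x=-3.052: |R|=1.67388 >1
  x=-2.854: |R|=1.40413 >1
Stable set (-2.5000, 0).

(-2.5000,0); λ=-7 ⇒ h* = (5/2)/7 = 0.3571.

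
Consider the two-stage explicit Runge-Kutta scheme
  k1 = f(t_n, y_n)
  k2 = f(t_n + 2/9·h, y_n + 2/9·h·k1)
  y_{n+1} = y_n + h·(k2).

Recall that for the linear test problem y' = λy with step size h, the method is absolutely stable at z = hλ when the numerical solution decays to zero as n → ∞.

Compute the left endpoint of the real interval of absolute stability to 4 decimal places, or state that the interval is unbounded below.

z* = -4.5000.

Set f=λy, z=hλ:
  k1=λy_n ⇒ h·k1=z·y_n;  k2=λ(1+2/9z)y_n ⇒ h·k2=z(1+2/9z)y_n
  y_{n+1}/y_n = 1 + z(1+2/9z) = 1 + z + 2/9z²
  ⇒ R(z) = 1 + z + 2/9z².

Solve |R(x)|<1 on ℝ⁻.
x=-1.08: |R|=0.1792
R=1: x+2/9x²=0 ⇒ x=−9/2=-4.5000; min R=1−1/(4·2/9)=-0.1250>−1
Confirm numerically:
  x=-3.037: |R|=0.01264 <1
  x=-2.941: |R|=0.01889 <1
  x=-2.338: |R|=0.12328 <1
  x=-1.815: |R|=0.08295 <1
  x=-4.881: |R|=1.41326 >1
  x=-4.588: |R|=1.08972 >1
  x=-4.526: |R|=1.02615 >1
So |R|<1 on (-4.5000, 0).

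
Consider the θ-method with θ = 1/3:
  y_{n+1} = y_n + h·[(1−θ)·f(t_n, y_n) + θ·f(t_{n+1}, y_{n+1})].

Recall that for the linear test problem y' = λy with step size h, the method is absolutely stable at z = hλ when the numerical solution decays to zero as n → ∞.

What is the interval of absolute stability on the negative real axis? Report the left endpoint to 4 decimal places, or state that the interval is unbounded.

Test eqn y'=λy, z=hλ:
  y_{n+1} = y_n + z·[2/3·y_n + 1/3·y_{n+1}] ⇒ (1 − 1/3z)y_{n+1} = (1 + 2/3z)y_n
  ⇒ R(z) = (1 + 2/3z)/(1 − 1/3z).

Solve |R(x)|<1 on ℝ⁻.
x=-1.6: |R|=0.0435
R=−1: 1+2/3x = −1+1/3x ⇒ -1/3x=2 ⇒ x=2/(-1/3)=-6.0000
Confirm numerically:
  x=-4.970: |R|=0.87077 <1
  x=-3.598: |R|=0.63595 <1
  x=-2.478: |R|=0.35706 <1
  x=-6.379: |R|=1.04041 >1
  x=-6.298: |R|=1.03205 >1
Interval (-6.0000, 0).

(-6.0000, 0).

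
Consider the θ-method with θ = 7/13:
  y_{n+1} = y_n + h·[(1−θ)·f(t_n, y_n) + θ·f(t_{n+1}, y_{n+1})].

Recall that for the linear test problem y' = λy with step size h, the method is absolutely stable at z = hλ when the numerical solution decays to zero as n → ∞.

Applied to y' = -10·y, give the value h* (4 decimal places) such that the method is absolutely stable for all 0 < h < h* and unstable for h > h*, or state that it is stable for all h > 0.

unbounded; (−∞, 0). Any h>0 works for λ=-10.

Test eqn y'=λy, z=hλ:
  y_{n+1} = y_n + z·[6/13·y_n + 7/13·y_{n+1}] ⇒ (1 − 7/13z)y_{n+1} = (1 + 6/13z)y_n
  so R(z) = (1 + 6/13z)/(1 − 7/13z).

Boundary: |R(x)|=1, x<0.
x=-0.49: |R|=0.6123
x=-2: |R|=0.0370
x=-10: |R|=0.5663
x=-100: |R|=0.8233
θ=7/13≥1/2 ⇒ |1+6/13x|<|1−7/13x| ∀x<0 ⇒ interval (−∞,0).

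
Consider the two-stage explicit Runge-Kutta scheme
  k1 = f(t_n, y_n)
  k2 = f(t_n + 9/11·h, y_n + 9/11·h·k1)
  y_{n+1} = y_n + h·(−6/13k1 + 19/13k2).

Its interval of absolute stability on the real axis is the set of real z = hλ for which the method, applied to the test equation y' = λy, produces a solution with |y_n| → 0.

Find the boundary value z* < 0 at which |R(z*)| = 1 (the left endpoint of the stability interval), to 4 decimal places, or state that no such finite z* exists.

Test eqn y'=λy, z=hλ:
  k1=λy_n ⇒ h·k1=z·y_n;  k2=λ(1+9/11z)y_n ⇒ h·k2=z(1+9/11z)y_n
  y_{n+1}/y_n = 1 − 6/13z + 19/13z(1+9/11z) = 1 + z + 171/143z²
  ⇒ R(z) = 1 + z + 171/143z².

Solve |R(x)|<1 on ℝ⁻.
x=-1.53: |R|=2.2693
R=1: x+171/143x²=0 ⇒ x=−143/171=-0.8363; min R=1−1/(4·171/143)=0.7909>−1
Confirm numerically:
  x=-0.701: |R|=0.88662 <1
  x=-0.626: |R|=0.84261 <1
  x=-0.508: |R|=0.80059 <1
  x=-0.351: |R|=0.79632 <1
  x=-1.297: |R|=1.71459 >1
  x=-1.097: |R|=1.34204 >1
So |R|<1 on (-0.8363, 0).

z* = -0.8363.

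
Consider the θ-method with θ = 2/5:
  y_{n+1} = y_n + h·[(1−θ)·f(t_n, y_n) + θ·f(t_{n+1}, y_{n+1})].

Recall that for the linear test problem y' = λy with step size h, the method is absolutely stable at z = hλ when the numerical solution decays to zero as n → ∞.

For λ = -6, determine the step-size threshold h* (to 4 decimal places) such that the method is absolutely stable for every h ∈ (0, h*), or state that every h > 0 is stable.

(-10.0000,0); λ=-6 ⇒ h* = (10)/6 = 1.6667.

Test eqn y'=λy, z=hλ:
  y_{n+1} = y_n + z·[3/5·y_n + 2/5·y_{n+1}] ⇒ (1 − 2/5z)y_{n+1} = (1 + 3/5z)y_n
  Hence R(z) = (1 + 3/5z)/(1 − 2/5z).

Find x<0 with |R(x)|<1.
x=-1.43: |R|=0.0903
R=−1: 1+3/5x = −1+2/5x ⇒ -1/5x=2 ⇒ x=2/(-1/5)=-10.0000
Confirm numerically:
  x=-7.070: |R|=0.84692 <1
  x=-6.997: |R|=0.84190 <1
  x=-6.804: |R|=0.82825 <1
  x=-10.551: |R|=1.02111 >1
  x=-10.502: |R|=1.01930 >1
  x=-10.299: |R|=1.01168 >1
Stable set (-10.0000, 0).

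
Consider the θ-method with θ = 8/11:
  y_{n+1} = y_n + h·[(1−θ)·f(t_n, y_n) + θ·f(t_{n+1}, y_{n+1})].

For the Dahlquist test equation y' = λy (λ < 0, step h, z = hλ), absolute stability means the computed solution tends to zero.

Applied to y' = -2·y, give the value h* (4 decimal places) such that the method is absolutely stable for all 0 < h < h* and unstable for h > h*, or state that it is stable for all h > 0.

interval (−∞, 0). Any h>0 works for λ=-2.

On y'=λy, z=hλ:
  y_{n+1} = y_n + z·[3/11·y_n + 8/11·y_{n+1}] ⇒ (1 − 8/11z)y_{n+1} = (1 + 3/11z)y_n
  Hence R(z) = (1 + 3/11z)/(1 − 8/11z).

Find x<0 with |R(x)|<1.
x=-0.43: |R|=0.6724
x=-2: |R|=0.1852
x=-10: |R|=0.2088
x=-100: |R|=0.3564
θ=8/11≥1/2 ⇒ |1+3/11x|<|1−8/11x| ∀x<0 ⇒ unbounded interval.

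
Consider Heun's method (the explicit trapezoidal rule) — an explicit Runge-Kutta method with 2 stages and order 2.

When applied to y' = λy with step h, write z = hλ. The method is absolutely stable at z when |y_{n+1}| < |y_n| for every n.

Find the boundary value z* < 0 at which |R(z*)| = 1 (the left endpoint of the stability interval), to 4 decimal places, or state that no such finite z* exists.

Set f=λy, z=hλ:
  order 2, 2-stage ⇒ R(z)=1+z+z^2/2
  (e.g. R(-0.51)=0.62005, |R|=0.62005)

Find x<0 with |R(x)|<1.
x=-0.51: |R|=0.6200
|R(-2.03)|=1.0304 |R(-2)|=1.0000 |R(-1.2)|=0.5200
Bisect:
  x_lo=-2.6931 |R|=1.9333  x_hi=-0.1581 |R|=0.8544
  mid=-1.42559 |R|=0.59056 →hi
  mid=-2.05934 |R|=1.06110 →lo
  mid=-1.74246 |R|=0.77563 →hi
  mid=-1.90090 |R|=0.90581 →hi
  mid=-1.98012 |R|=0.98032 →hi
  mid=-2.01973 |R|=1.01992 →lo
  mid=-1.99992 |R|=0.99992 →hi
  mid=-2.00983 |R|=1.00987 →lo
  ...
  [-2.00008,-1.99992] ⇒ x*=-2.0000
So |R|<1 on (-2.0000, 0).

left endpoint -2.0000.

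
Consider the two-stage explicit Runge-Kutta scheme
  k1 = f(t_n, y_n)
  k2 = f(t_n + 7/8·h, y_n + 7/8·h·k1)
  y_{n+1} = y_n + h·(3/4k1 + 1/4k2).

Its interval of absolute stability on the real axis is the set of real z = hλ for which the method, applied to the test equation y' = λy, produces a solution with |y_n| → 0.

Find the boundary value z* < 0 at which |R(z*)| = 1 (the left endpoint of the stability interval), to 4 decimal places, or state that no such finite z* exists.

Test eqn y'=λy, z=hλ:
  k1=λy_n ⇒ h·k1=z·y_n;  k2=λ(1+7/8z)y_n ⇒ h·k2=z(1+7/8z)y_n
  y_{n+1}/y_n = 1 + 3/4z + 1/4z(1+7/8z) = 1 + z + 7/32z²
  so R(z) = 1 + z + 7/32z².

Need |R(x)|<1, x<0.
x=-1.44: |R|=0.0136
R=1: x+7/32x²=0 ⇒ x=−32/7=-4.5714; min R=1−1/(4·7/32)=-0.1429>−1
Confirm numerically:
  x=-4.516: |R|=0.94524 <1
  x=-3.762: |R|=0.33389 <1
  x=-2.801: |R|=0.08477 <1
  x=-5.109: |R|=1.60079 >1
  x=-4.873: |R|=1.32147 >1
  x=-4.598: |R|=1.02673 >1
Interval (-4.5714, 0).

z* = -4.5714.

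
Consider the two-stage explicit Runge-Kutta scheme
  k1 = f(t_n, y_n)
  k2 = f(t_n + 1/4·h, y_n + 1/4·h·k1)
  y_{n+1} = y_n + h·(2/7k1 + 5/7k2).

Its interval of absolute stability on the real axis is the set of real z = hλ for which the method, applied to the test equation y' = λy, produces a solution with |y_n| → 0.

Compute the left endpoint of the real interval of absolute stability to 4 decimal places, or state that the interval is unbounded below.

On y'=λy, z=hλ:
  k1=λy_n ⇒ h·k1=z·y_n;  k2=λ(1+1/4z)y_n ⇒ h·k2=z(1+1/4z)y_n
  y_{n+1}/y_n = 1 + 2/7z + 5/7z(1+1/4z) = 1 + z + 5/28z²
  ⇒ R(z) = 1 + z + 5/28z².

Solve |R(x)|<1 on ℝ⁻.
x=-0.48: |R|=0.5611
R=1: x+5/28x²=0 ⇒ x=−28/5=-5.6000; min R=1−1/(4·5/28)=-0.4000>−1
Confirm numerically:
  x=-4.986: |R|=0.45332 <1
  x=-4.947: |R|=0.42314 <1
  x=-4.297: |R|=0.00018 <1
  x=-6.168: |R|=1.62561 >1
  x=-5.847: |R|=1.25789 >1
  x=-5.668: |R|=1.06883 >1
Stable set (-5.6000, 0).

z* = -5.6000.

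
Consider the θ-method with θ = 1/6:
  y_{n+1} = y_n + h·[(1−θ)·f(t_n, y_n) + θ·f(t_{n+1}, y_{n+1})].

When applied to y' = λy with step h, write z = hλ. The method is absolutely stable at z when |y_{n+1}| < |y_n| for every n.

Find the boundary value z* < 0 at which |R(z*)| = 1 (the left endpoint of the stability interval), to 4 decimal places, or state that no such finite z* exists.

z* = -3.0000.

Set f=λy, z=hλ:
  y_{n+1} = y_n + z·[5/6·y_n + 1/6·y_{n+1}] ⇒ (1 − 1/6z)y_{n+1} = (1 + 5/6z)y_n
  R(z) = (1 + 5/6z)/(1 − 1/6z).

Need |R(x)|<1, x<0.
x=-1.05: |R|=0.1064
R=−1: 1+5/6x = −1+1/6x ⇒ -2/3x=2 ⇒ x=2/(-2/3)=-3.0000
Confirm numerically:
  x=-2.592: |R|=0.81006 <1
  x=-2.503: |R|=0.76620 <1
  x=-1.892: |R|=0.43842 <1
  x=-1.618: |R|=0.27435 <1
  x=-3.385: |R|=1.16409 >1
  x=-3.203: |R|=1.08823 >1
  x=-3.135: |R|=1.05911 >1
Stable set (-3.0000, 0).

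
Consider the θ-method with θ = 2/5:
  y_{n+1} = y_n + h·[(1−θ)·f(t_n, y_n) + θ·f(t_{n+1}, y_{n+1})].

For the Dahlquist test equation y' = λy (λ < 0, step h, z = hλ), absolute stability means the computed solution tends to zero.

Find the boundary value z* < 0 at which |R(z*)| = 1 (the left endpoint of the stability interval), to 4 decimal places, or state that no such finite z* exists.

z* = -10.0000.

On y'=λy, z=hλ:
  y_{n+1} = y_n + z·[3/5·y_n + 2/5·y_{n+1}] ⇒ (1 − 2/5z)y_{n+1} = (1 + 3/5z)y_n
  ⇒ R(z) = (1 + 3/5z)/(1 − 2/5z).

Solve |R(x)|<1 on ℝ⁻.
x=-0.46: |R|=0.6115
R=−1: 1+3/5x = −1+2/5x ⇒ -1/5x=2 ⇒ x=2/(-1/5)=-10.0000
Confirm numerically:
  x=-9.423: |R|=0.97580 <1
  x=-6.413: |R|=0.79878 <1
  x=-5.412: |R|=0.71006 <1
  x=-10.260: |R|=1.01019 >1
  x=-10.154: |R|=1.00609 >1
Interval (-10.0000, 0).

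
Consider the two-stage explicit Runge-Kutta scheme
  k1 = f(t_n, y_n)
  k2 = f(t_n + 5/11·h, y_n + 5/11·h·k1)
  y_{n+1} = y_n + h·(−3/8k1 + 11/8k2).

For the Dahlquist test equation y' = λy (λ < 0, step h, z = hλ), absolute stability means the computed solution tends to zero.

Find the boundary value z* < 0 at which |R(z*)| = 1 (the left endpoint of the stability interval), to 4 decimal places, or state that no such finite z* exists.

With y'=λy (z=hλ):
  k1=λy_n ⇒ h·k1=z·y_n;  k2=λ(1+5/11z)y_n ⇒ h·k2=z(1+5/11z)y_n
  y_{n+1}/y_n = 1 − 3/8z + 11/8z(1+5/11z) = 1 + z + 5/8z²
  R(z) = 1 + z + 5/8z².

Boundary: |R(x)|=1, x<0.
x=-0.31: |R|=0.7501
R=1: x+5/8x²=0 ⇒ x=−8/5=-1.6000; min R=1−1/(4·5/8)=0.6000>−1
Confirm numerically:
  x=-0.976: |R|=0.61936 <1
  x=-0.779: |R|=0.60028 <1
  x=-0.711: |R|=0.60495 <1
  x=-2.175: |R|=1.78164 >1
  x=-1.962: |R|=1.44390 >1
Stable set (-1.6000, 0).

z* = -1.6000.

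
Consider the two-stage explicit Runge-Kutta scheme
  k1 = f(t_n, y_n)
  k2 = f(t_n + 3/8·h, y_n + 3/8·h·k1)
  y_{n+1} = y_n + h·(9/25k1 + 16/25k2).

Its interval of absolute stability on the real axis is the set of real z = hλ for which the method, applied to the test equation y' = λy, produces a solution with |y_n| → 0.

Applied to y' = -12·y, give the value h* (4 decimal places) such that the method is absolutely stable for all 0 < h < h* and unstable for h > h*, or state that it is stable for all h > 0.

(-4.1667,0); λ=-12 ⇒ h* = (25/6)/12 = 0.3472.

Test eqn y'=λy, z=hλ:
  k1=λy_n ⇒ h·k1=z·y_n;  k2=λ(1+3/8z)y_n ⇒ h·k2=z(1+3/8z)y_n
  y_{n+1}/y_n = 1 + 9/25z + 16/25z(1+3/8z) = 1 + z + 6/25z²
  ⇒ R(z) = 1 + z + 6/25z².

Solve |R(x)|<1 on ℝ⁻.
x=-1.58: |R|=0.0191
R=1: x+6/25x²=0 ⇒ x=−25/6=-4.1667; min R=1−1/(4·6/25)=-0.0417>−1
Confirm numerically:
  x=-3.958: |R|=0.80178 <1
  x=-3.042: |R|=0.17890 <1
  x=-2.401: |R|=0.01745 <1
  x=-2.320: |R|=0.02822 <1
  x=-4.655: |R|=1.54557 >1
  x=-4.472: |R|=1.32771 >1
  x=-4.359: |R|=1.20121 >1
Interval (-4.1667, 0).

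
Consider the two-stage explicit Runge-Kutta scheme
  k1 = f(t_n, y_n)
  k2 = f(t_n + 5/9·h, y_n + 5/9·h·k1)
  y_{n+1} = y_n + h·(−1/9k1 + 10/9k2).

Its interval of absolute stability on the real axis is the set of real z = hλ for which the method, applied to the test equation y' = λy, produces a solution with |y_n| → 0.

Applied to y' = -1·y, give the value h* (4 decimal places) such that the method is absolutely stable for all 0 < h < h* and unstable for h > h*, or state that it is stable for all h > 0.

(-1.6200,0); λ=-1 ⇒ h* = (81/50)/1 = 1.6200.

Set f=λy, z=hλ:
  k1=λy_n ⇒ h·k1=z·y_n;  k2=λ(1+5/9z)y_n ⇒ h·k2=z(1+5/9z)y_n
  y_{n+1}/y_n = 1 − 1/9z + 10/9z(1+5/9z) = 1 + z + 50/81z²
  R(z) = 1 + z + 50/81z².

Boundary: |R(x)|=1, x<0.
x=-1.1: |R|=0.6469
R=1: x+50/81x²=0 ⇒ x=−81/50=-1.6200; min R=1−1/(4·50/81)=0.5950>−1
Confirm numerically:
  x=-1.421: |R|=0.82545 <1
  x=-1.054: |R|=0.63175 <1
  x=-0.875: |R|=0.59761 <1
  x=-2.217: |R|=1.81701 >1
  x=-1.996: |R|=1.46327 >1
  x=-1.883: |R|=1.30570 >1
Stable set (-1.6200, 0).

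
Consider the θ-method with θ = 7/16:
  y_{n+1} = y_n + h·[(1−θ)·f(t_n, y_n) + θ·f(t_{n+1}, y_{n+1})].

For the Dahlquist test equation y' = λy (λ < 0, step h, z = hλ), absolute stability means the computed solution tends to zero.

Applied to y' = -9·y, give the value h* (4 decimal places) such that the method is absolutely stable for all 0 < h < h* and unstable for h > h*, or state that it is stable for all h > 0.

With y'=λy (z=hλ):
  y_{n+1} = y_n + z·[9/16·y_n + 7/16·y_{n+1}] ⇒ (1 − 7/16z)y_{n+1} = (1 + 9/16z)y_n
  R(z) = (1 + 9/16z)/(1 − 7/16z).

Boundary: |R(x)|=1, x<0.
x=-1.06: |R|=0.2758
R=−1: 1+9/16x = −1+7/16x ⇒ -1/8x=2 ⇒ x=2/(-1/8)=-16.0000
Confirm numerically:
  x=-11.234: |R|=0.89928 <1
  x=-10.037: |R|=0.86174 <1
  x=-7.424: |R|=0.74765 <1
  x=-16.516: |R|=1.00784 >1
  x=-16.049: |R|=1.00076 >1
So |R|<1 on (-16.0000, 0).

(-16.0000,0); λ=-9 ⇒ h* = (16)/9 = 1.7778.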